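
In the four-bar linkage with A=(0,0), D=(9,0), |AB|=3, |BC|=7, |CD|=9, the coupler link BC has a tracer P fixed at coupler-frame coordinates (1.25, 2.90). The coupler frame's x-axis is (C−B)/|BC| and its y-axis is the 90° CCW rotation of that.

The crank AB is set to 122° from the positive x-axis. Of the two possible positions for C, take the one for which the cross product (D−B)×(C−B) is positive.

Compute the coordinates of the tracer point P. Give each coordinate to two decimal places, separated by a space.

-2.59 5.54

A=(0,0), D=(9.00,0)
B = A + 3.00·(cos122°, sin122°) = (-1.5898, 2.5441)
|BD| = 10.8911
circle(B,7.00) ∩ circle(D,9.00): a=3.9764, h=5.7609
  candidates: C₊=(3.6224,7.2168) cross=62.742; C₋=(0.9309,-3.9863) cross=-62.742
  mode + wants cross > 0 → take C=(3.6224,7.2168) (cross=62.742)
ex = (C−B)/|BC| = (0.7446,0.6675); ey = (-0.6675,0.7446)
P = B + 1.25·ex + 2.90·ey = (-2.5948,5.5379)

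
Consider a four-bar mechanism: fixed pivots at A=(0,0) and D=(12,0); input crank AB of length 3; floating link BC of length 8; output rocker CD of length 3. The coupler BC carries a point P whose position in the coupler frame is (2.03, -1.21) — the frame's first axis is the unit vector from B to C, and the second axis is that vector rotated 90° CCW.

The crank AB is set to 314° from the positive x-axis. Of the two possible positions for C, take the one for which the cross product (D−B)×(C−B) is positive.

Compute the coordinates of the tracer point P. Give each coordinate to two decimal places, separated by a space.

4.44 -2.37

A=(0,0), D=(12.00,0)
B = A + 3.00·(cos314°, sin314°) = (2.0840, -2.1580)
|BD| = 10.1481
circle(B,8.00) ∩ circle(D,3.00): a=7.7839, h=1.8468
  candidates: C₊=(9.2971,1.3018) cross=18.741; C₋=(10.0826,-2.3073) cross=-18.741
  mode + wants cross > 0 → take C=(9.2971,1.3018) (cross=18.741)
ex = (C−B)/|BC| = (0.9016,0.4325); ey = (-0.4325,0.9016)
P = B + 2.03·ex + -1.21·ey = (4.4376,-2.3711)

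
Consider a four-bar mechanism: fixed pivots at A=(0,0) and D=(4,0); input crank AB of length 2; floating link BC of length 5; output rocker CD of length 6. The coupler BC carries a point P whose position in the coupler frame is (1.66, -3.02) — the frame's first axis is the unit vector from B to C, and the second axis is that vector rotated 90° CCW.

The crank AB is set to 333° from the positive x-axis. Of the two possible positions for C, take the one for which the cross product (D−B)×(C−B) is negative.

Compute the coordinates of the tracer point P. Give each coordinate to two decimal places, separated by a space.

-0.92 -3.05

A=(0,0), D=(4.00,0)
B = A + 2.00·(cos333°, sin333°) = (1.7820, -0.9080)
|BD| = 2.3966
circle(B,5.00) ∩ circle(D,6.00): a=-1.0966, h=4.8783
  candidates: C₊=(-1.0810,3.1912) cross=11.691; C₋=(2.6154,-5.8380) cross=-11.691
  mode - wants cross < 0 → take C=(2.6154,-5.8380) (cross=-11.691)
ex = (C−B)/|BC| = (0.1667,-0.9860); ey = (0.9860,0.1667)
P = B + 1.66·ex + -3.02·ey = (-0.9191,-3.0481)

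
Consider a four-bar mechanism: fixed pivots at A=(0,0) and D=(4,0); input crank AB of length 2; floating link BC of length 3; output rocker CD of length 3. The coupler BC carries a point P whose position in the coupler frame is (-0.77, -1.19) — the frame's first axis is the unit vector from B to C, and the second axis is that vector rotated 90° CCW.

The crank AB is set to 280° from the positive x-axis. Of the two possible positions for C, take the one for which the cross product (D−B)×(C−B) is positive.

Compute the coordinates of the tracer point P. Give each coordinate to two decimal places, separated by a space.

A=(0,0), D=(4.00,0)
B = A + 2.00·(cos280°, sin280°) = (0.3473, -1.9696)
|BD| = 4.1499
circle(B,3.00) ∩ circle(D,3.00): a=2.0749, h=2.1667
  candidates: C₊=(1.1453,0.9223) cross=8.992; C₋=(3.2020,-2.8919) cross=-8.992
  mode + wants cross > 0 → take C=(1.1453,0.9223) (cross=8.992)
ex = (C−B)/|BC| = (0.2660,0.9640); ey = (-0.9640,0.2660)
P = B + -0.77·ex + -1.19·ey = (1.2896,-3.0284)

1.29 -3.03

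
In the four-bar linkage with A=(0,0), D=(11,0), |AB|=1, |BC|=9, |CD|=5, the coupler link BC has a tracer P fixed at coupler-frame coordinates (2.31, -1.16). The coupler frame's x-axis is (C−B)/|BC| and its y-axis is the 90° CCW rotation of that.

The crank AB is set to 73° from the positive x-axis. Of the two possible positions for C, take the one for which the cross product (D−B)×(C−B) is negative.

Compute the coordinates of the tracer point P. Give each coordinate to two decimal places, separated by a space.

1.61 -1.27

A=(0,0), D=(11.00,0)
B = A + 1.00·(cos73°, sin73°) = (0.2924, 0.9563)
|BD| = 10.7502
circle(B,9.00) ∩ circle(D,5.00): a=7.9797, h=4.1622
  candidates: C₊=(8.6107,4.3922) cross=44.745; C₋=(7.8702,-3.8993) cross=-44.745
  mode - wants cross < 0 → take C=(7.8702,-3.8993) (cross=-44.745)
ex = (C−B)/|BC| = (0.8420,-0.5395); ey = (0.5395,0.8420)
P = B + 2.31·ex + -1.16·ey = (1.6115,-1.2667)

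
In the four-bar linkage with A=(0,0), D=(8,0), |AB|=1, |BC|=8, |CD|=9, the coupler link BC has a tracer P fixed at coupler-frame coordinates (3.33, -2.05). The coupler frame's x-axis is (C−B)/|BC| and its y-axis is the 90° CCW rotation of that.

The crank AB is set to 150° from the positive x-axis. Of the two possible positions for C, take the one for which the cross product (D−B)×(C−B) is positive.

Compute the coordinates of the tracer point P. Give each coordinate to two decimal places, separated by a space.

A=(0,0), D=(8.00,0)
B = A + 1.00·(cos150°, sin150°) = (-0.8660, 0.5000)
|BD| = 8.8801
circle(B,8.00) ∩ circle(D,9.00): a=3.4829, h=7.2021
  candidates: C₊=(3.0168,7.4945) cross=63.955; C₋=(2.2058,-6.8867) cross=-63.955
  mode + wants cross > 0 → take C=(3.0168,7.4945) (cross=63.955)
ex = (C−B)/|BC| = (0.4854,0.8743); ey = (-0.8743,0.4854)
P = B + 3.33·ex + -2.05·ey = (2.5426,2.4165)

2.54 2.42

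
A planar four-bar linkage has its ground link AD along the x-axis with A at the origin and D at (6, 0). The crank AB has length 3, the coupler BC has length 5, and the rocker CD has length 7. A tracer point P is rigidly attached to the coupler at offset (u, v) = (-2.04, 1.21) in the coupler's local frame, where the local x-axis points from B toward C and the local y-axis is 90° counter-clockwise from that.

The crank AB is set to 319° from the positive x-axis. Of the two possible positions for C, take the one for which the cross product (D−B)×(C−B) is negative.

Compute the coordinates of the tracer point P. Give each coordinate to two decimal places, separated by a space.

A=(0,0), D=(6.00,0)
B = A + 3.00·(cos319°, sin319°) = (2.2641, -1.9682)
|BD| = 4.2226
circle(B,5.00) ∩ circle(D,7.00): a=-0.7305, h=4.9463
  candidates: C₊=(-0.6877,2.0675) cross=20.886; C₋=(3.9233,-6.6849) cross=-20.886
  mode - wants cross < 0 → take C=(3.9233,-6.6849) (cross=-20.886)
ex = (C−B)/|BC| = (0.3318,-0.9433); ey = (0.9433,0.3318)
P = B + -2.04·ex + 1.21·ey = (2.7286,0.3578)

2.73 0.36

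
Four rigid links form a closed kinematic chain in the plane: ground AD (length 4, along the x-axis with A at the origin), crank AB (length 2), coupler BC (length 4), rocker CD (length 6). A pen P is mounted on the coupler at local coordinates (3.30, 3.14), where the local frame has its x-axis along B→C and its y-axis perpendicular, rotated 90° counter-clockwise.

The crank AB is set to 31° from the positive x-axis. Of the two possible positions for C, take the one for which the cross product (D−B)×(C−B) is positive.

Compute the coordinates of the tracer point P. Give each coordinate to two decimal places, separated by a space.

A=(0,0), D=(4.00,0)
B = A + 2.00·(cos31°, sin31°) = (1.7143, 1.0301)
|BD| = 2.5071
circle(B,4.00) ∩ circle(D,6.00): a=-2.7352, h=2.9187
  candidates: C₊=(0.4198,4.8148) cross=7.317; C₋=(-1.9785,-0.5070) cross=-7.317
  mode + wants cross > 0 → take C=(0.4198,4.8148) (cross=7.317)
ex = (C−B)/|BC| = (-0.3236,0.9462); ey = (-0.9462,-0.3236)
P = B + 3.30·ex + 3.14·ey = (-2.3246,3.1363)

-2.32 3.14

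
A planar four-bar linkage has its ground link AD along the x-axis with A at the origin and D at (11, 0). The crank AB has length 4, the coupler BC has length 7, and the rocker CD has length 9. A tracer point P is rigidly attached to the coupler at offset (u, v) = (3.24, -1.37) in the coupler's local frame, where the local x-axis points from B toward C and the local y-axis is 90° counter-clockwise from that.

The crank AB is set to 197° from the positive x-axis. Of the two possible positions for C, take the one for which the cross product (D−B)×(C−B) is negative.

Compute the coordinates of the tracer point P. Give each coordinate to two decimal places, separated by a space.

-1.26 -3.57

A=(0,0), D=(11.00,0)
B = A + 4.00·(cos197°, sin197°) = (-3.8252, -1.1695)
|BD| = 14.8713
circle(B,7.00) ∩ circle(D,9.00): a=6.3597, h=2.9247
  candidates: C₊=(2.2848,2.2463) cross=43.494; C₋=(2.7448,-3.5850) cross=-43.494
  mode - wants cross < 0 → take C=(2.7448,-3.5850) (cross=-43.494)
ex = (C−B)/|BC| = (0.9386,-0.3451); ey = (0.3451,0.9386)
P = B + 3.24·ex + -1.37·ey = (-1.2570,-3.5734)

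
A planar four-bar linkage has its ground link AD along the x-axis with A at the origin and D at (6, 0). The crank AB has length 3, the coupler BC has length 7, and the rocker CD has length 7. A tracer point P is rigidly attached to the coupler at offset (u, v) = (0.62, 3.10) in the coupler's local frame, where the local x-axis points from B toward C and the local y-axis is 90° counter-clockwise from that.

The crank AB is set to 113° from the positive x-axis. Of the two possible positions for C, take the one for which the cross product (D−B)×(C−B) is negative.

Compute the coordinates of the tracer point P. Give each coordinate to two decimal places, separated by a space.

1.99 2.81

A=(0,0), D=(6.00,0)
B = A + 3.00·(cos113°, sin113°) = (-1.1722, 2.7615)
|BD| = 7.6855
circle(B,7.00) ∩ circle(D,7.00): a=3.8427, h=5.8509
  candidates: C₊=(4.5162,6.8409) cross=44.967; C₋=(0.3116,-4.0794) cross=-44.967
  mode - wants cross < 0 → take C=(0.3116,-4.0794) (cross=-44.967)
ex = (C−B)/|BC| = (0.2120,-0.9773); ey = (0.9773,0.2120)
P = B + 0.62·ex + 3.10·ey = (1.9888,2.8127)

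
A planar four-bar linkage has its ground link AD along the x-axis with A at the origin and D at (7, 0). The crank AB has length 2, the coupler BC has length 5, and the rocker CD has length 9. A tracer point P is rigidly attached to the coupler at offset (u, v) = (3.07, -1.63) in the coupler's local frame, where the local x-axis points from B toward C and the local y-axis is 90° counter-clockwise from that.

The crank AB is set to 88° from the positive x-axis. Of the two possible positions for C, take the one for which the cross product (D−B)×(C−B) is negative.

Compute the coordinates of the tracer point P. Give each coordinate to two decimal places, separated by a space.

-2.48 -0.36

A=(0,0), D=(7.00,0)
B = A + 2.00·(cos88°, sin88°) = (0.0698, 1.9988)
|BD| = 7.2127
circle(B,5.00) ∩ circle(D,9.00): a=-0.2757, h=4.9924
  candidates: C₊=(1.1884,6.8721) cross=36.009; C₋=(-1.5786,-2.7217) cross=-36.009
  mode - wants cross < 0 → take C=(-1.5786,-2.7217) (cross=-36.009)
ex = (C−B)/|BC| = (-0.3297,-0.9441); ey = (0.9441,-0.3297)
P = B + 3.07·ex + -1.63·ey = (-2.4812,-0.3622)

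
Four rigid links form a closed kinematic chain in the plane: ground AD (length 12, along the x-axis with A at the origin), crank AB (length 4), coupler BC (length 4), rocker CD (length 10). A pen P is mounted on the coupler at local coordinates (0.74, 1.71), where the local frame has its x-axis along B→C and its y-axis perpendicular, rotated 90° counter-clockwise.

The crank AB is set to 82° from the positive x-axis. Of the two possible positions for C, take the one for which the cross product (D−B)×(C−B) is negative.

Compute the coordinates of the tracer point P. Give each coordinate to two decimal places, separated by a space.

2.42 3.89

A=(0,0), D=(12.00,0)
B = A + 4.00·(cos82°, sin82°) = (0.5567, 3.9611)
|BD| = 12.1095
circle(B,4.00) ∩ circle(D,10.00): a=2.5864, h=3.0513
  candidates: C₊=(3.9989,5.9985) cross=36.950; C₋=(2.0027,0.2316) cross=-36.950
  mode - wants cross < 0 → take C=(2.0027,0.2316) (cross=-36.950)
ex = (C−B)/|BC| = (0.3615,-0.9324); ey = (0.9324,0.3615)
P = B + 0.74·ex + 1.71·ey = (2.4186,3.8893)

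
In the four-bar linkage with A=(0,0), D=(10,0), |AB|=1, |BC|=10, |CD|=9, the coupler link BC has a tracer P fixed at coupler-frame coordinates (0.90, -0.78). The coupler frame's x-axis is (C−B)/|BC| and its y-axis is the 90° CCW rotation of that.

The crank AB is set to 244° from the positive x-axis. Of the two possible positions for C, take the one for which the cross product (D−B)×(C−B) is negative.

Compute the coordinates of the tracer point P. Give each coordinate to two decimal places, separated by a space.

-0.40 -2.09

A=(0,0), D=(10.00,0)
B = A + 1.00·(cos244°, sin244°) = (-0.4384, -0.8988)
|BD| = 10.4770
circle(B,10.00) ∩ circle(D,9.00): a=6.1452, h=7.8890
  candidates: C₊=(5.0074,7.4883) cross=82.653; C₋=(6.3610,-8.2315) cross=-82.653
  mode - wants cross < 0 → take C=(6.3610,-8.2315) (cross=-82.653)
ex = (C−B)/|BC| = (0.6799,-0.7333); ey = (0.7333,0.6799)
P = B + 0.90·ex + -0.78·ey = (-0.3984,-2.0891)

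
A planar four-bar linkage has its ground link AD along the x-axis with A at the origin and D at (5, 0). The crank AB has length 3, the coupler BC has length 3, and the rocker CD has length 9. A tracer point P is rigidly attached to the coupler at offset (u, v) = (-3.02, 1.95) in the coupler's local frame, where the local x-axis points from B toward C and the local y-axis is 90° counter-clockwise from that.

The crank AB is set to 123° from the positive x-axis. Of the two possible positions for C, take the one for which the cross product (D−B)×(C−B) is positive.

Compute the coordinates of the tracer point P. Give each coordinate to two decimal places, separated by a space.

-3.04 -0.79

A=(0,0), D=(5.00,0)
B = A + 3.00·(cos123°, sin123°) = (-1.6339, 2.5160)
|BD| = 7.0950
circle(B,3.00) ∩ circle(D,9.00): a=-1.5265, h=2.5826
  candidates: C₊=(-2.1454,5.4721) cross=18.324; C₋=(-3.9770,0.6426) cross=-18.324
  mode + wants cross > 0 → take C=(-2.1454,5.4721) (cross=18.324)
ex = (C−B)/|BC| = (-0.1705,0.9854); ey = (-0.9854,-0.1705)
P = B + -3.02·ex + 1.95·ey = (-3.0405,-0.7922)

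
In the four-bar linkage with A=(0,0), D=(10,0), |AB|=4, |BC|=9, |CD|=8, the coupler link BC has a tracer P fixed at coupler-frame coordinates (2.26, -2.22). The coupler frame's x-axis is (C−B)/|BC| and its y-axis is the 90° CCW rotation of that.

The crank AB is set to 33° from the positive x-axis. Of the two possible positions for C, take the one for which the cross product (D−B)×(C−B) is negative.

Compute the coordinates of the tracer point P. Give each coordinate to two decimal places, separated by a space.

A=(0,0), D=(10.00,0)
B = A + 4.00·(cos33°, sin33°) = (3.3547, 2.1786)
|BD| = 6.9933
circle(B,9.00) ∩ circle(D,8.00): a=4.7121, h=7.6679
  candidates: C₊=(10.2210,7.9969) cross=53.624; C₋=(5.4436,-6.5757) cross=-53.624
  mode - wants cross < 0 → take C=(5.4436,-6.5757) (cross=-53.624)
ex = (C−B)/|BC| = (0.2321,-0.9727); ey = (0.9727,0.2321)
P = B + 2.26·ex + -2.22·ey = (1.7199,-0.5350)

1.72 -0.53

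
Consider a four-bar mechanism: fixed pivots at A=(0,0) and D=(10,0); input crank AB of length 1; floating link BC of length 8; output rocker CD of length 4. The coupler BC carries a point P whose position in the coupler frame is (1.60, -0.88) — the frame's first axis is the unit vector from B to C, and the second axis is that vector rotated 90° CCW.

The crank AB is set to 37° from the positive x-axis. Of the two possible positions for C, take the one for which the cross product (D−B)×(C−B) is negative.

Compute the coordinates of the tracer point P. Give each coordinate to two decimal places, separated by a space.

1.76 -0.95

A=(0,0), D=(10.00,0)
B = A + 1.00·(cos37°, sin37°) = (0.7986, 0.6018)
|BD| = 9.2210
circle(B,8.00) ∩ circle(D,4.00): a=7.2133, h=3.4596
  candidates: C₊=(8.2223,3.5833) cross=31.901; C₋=(7.7707,-3.3212) cross=-31.901
  mode - wants cross < 0 → take C=(7.7707,-3.3212) (cross=-31.901)
ex = (C−B)/|BC| = (0.8715,-0.4904); ey = (0.4904,0.8715)
P = B + 1.60·ex + -0.88·ey = (1.7615,-0.9497)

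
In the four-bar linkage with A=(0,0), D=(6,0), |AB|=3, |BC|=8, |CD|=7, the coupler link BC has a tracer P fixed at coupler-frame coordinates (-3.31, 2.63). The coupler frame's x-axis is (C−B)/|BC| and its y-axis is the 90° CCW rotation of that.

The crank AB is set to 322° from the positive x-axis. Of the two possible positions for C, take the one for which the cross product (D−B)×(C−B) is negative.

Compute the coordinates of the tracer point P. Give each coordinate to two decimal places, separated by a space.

A=(0,0), D=(6.00,0)
B = A + 3.00·(cos322°, sin322°) = (2.3640, -1.8470)
|BD| = 4.0782
circle(B,8.00) ∩ circle(D,7.00): a=3.8781, h=6.9971
  candidates: C₊=(2.6527,6.1478) cross=28.536; C₋=(8.9906,-6.3290) cross=-28.536
  mode - wants cross < 0 → take C=(8.9906,-6.3290) (cross=-28.536)
ex = (C−B)/|BC| = (0.8283,-0.5603); ey = (0.5603,0.8283)
P = B + -3.31·ex + 2.63·ey = (1.0957,2.1859)

1.10 2.19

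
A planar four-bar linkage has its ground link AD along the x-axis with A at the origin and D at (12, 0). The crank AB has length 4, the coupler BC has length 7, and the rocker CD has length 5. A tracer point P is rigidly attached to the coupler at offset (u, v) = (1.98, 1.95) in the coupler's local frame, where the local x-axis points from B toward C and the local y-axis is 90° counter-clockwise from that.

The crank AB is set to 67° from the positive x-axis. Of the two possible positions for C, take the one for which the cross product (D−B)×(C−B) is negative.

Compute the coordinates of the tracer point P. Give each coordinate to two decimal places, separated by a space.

4.33 3.98

A=(0,0), D=(12.00,0)
B = A + 4.00·(cos67°, sin67°) = (1.5629, 3.6820)
|BD| = 11.0675
circle(B,7.00) ∩ circle(D,5.00): a=6.6180, h=2.2808
  candidates: C₊=(8.5627,3.6311) cross=25.243; C₋=(7.0452,-0.6706) cross=-25.243
  mode - wants cross < 0 → take C=(7.0452,-0.6706) (cross=-25.243)
ex = (C−B)/|BC| = (0.7832,-0.6218); ey = (0.6218,0.7832)
P = B + 1.98·ex + 1.95·ey = (4.3261,3.9781)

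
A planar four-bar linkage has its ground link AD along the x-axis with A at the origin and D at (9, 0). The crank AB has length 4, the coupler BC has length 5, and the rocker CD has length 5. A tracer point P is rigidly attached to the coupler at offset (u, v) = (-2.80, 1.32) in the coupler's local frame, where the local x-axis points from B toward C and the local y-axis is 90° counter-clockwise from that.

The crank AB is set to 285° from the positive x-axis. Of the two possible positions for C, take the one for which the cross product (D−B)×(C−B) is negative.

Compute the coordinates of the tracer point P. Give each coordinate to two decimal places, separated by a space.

A=(0,0), D=(9.00,0)
B = A + 4.00·(cos285°, sin285°) = (1.0353, -3.8637)
|BD| = 8.8524
circle(B,5.00) ∩ circle(D,5.00): a=4.4262, h=2.3257
  candidates: C₊=(4.0026,0.1606) cross=20.588; C₋=(6.0327,-4.0243) cross=-20.588
  mode - wants cross < 0 → take C=(6.0327,-4.0243) (cross=-20.588)
ex = (C−B)/|BC| = (0.9995,-0.0321); ey = (0.0321,0.9995)
P = B + -2.80·ex + 1.32·ey = (-1.7209,-2.4544)

-1.72 -2.45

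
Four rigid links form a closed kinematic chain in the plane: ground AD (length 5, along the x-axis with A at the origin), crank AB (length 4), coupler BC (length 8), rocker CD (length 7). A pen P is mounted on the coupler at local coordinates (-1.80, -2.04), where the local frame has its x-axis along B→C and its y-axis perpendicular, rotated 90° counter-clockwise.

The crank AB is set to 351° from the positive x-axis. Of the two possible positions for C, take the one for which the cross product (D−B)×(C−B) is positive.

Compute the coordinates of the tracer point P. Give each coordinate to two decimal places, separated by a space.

A=(0,0), D=(5.00,0)
B = A + 4.00·(cos351°, sin351°) = (3.9508, -0.6257)
|BD| = 1.2217
circle(B,8.00) ∩ circle(D,7.00): a=6.7500, h=4.2939
  candidates: C₊=(7.5488,6.5195) cross=5.246; C₋=(11.9474,-0.8563) cross=-5.246
  mode + wants cross > 0 → take C=(7.5488,6.5195) (cross=5.246)
ex = (C−B)/|BC| = (0.4497,0.8932); ey = (-0.8932,0.4497)
P = B + -1.80·ex + -2.04·ey = (4.9632,-3.1509)

4.96 -3.15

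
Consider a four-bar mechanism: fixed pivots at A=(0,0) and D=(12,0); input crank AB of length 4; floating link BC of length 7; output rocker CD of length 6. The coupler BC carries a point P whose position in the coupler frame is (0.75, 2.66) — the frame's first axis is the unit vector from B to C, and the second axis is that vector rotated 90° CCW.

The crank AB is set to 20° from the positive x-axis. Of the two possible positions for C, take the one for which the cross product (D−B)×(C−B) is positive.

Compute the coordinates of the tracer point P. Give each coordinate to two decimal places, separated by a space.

2.82 3.97

A=(0,0), D=(12.00,0)
B = A + 4.00·(cos20°, sin20°) = (3.7588, 1.3681)
|BD| = 8.3540
circle(B,7.00) ∩ circle(D,6.00): a=4.9551, h=4.9444
  candidates: C₊=(9.4567,5.4343) cross=41.306; C₋=(7.8372,-4.3210) cross=-41.306
  mode + wants cross > 0 → take C=(9.4567,5.4343) (cross=41.306)
ex = (C−B)/|BC| = (0.8140,0.5809); ey = (-0.5809,0.8140)
P = B + 0.75·ex + 2.66·ey = (2.8241,3.9689)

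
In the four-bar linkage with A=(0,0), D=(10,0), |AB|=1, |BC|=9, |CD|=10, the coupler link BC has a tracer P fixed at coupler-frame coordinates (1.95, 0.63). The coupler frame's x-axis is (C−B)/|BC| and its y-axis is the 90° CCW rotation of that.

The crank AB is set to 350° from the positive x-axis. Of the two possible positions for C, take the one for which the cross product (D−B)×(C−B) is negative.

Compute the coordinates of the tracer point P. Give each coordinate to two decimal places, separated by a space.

A=(0,0), D=(10.00,0)
B = A + 1.00·(cos350°, sin350°) = (0.9848, -0.1736)
|BD| = 9.0169
circle(B,9.00) ∩ circle(D,10.00): a=3.4549, h=8.3105
  candidates: C₊=(4.2790,8.2018) cross=74.934; C₋=(4.5991,-8.4160) cross=-74.934
  mode - wants cross < 0 → take C=(4.5991,-8.4160) (cross=-74.934)
ex = (C−B)/|BC| = (0.4016,-0.9158); ey = (0.9158,0.4016)
P = B + 1.95·ex + 0.63·ey = (2.3449,-1.7065)

2.34 -1.71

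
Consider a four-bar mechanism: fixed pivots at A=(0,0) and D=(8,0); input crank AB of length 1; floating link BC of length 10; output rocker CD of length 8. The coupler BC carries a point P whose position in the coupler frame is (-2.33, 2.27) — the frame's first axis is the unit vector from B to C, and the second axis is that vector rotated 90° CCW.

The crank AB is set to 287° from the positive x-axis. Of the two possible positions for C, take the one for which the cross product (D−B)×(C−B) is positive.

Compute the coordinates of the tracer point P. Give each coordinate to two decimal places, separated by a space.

A=(0,0), D=(8.00,0)
B = A + 1.00·(cos287°, sin287°) = (0.2924, -0.9563)
|BD| = 7.7667
circle(B,10.00) ∩ circle(D,8.00): a=6.2009, h=7.8453
  candidates: C₊=(5.4802,7.5928) cross=60.932; C₋=(7.4121,-7.9784) cross=-60.932
  mode + wants cross > 0 → take C=(5.4802,7.5928) (cross=60.932)
ex = (C−B)/|BC| = (0.5188,0.8549); ey = (-0.8549,0.5188)
P = B + -2.33·ex + 2.27·ey = (-2.8570,-1.7706)

-2.86 -1.77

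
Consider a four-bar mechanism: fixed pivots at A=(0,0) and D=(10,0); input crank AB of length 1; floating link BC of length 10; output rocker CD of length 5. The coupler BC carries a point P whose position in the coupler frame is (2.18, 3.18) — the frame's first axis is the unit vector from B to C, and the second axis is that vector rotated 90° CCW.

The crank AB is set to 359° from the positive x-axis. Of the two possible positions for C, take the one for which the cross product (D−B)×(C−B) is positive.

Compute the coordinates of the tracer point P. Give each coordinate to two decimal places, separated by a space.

A=(0,0), D=(10.00,0)
B = A + 1.00·(cos359°, sin359°) = (0.9998, -0.0175)
|BD| = 9.0002
circle(B,10.00) ∩ circle(D,5.00): a=8.6667, h=4.9889
  candidates: C₊=(9.6568,4.9882) cross=44.901; C₋=(9.6762,-4.9895) cross=-44.901
  mode + wants cross > 0 → take C=(9.6568,4.9882) (cross=44.901)
ex = (C−B)/|BC| = (0.8657,0.5006); ey = (-0.5006,0.8657)
P = B + 2.18·ex + 3.18·ey = (1.2953,3.8267)

1.30 3.83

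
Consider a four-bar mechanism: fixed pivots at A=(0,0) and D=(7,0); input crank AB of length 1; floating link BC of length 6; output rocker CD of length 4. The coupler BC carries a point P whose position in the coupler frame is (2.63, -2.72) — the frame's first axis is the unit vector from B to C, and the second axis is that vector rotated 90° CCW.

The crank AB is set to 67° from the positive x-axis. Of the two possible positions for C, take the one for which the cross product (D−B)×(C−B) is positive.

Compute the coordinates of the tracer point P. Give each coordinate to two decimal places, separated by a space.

4.00 -0.22

A=(0,0), D=(7.00,0)
B = A + 1.00·(cos67°, sin67°) = (0.3907, 0.9205)
|BD| = 6.6731
circle(B,6.00) ∩ circle(D,4.00): a=4.8351, h=3.5527
  candidates: C₊=(5.6697,3.7723) cross=23.708; C₋=(4.6895,-3.2652) cross=-23.708
  mode + wants cross > 0 → take C=(5.6697,3.7723) (cross=23.708)
ex = (C−B)/|BC| = (0.8798,0.4753); ey = (-0.4753,0.8798)
P = B + 2.63·ex + -2.72·ey = (3.9975,-0.2226)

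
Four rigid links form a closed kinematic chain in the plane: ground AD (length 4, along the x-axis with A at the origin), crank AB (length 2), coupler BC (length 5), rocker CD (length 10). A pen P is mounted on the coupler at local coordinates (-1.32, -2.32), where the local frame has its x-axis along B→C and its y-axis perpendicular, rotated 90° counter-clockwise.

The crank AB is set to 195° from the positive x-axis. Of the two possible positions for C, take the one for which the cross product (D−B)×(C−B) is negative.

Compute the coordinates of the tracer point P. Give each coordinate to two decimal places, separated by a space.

A=(0,0), D=(4.00,0)
B = A + 2.00·(cos195°, sin195°) = (-1.9319, -0.5176)
|BD| = 5.9544
circle(B,5.00) ∩ circle(D,10.00): a=-3.3207, h=3.7381
  candidates: C₊=(-5.5649,2.9176) cross=22.258; C₋=(-4.9150,-4.5302) cross=-22.258
  mode - wants cross < 0 → take C=(-4.9150,-4.5302) (cross=-22.258)
ex = (C−B)/|BC| = (-0.5966,-0.8025); ey = (0.8025,-0.5966)
P = B + -1.32·ex + -2.32·ey = (-3.0061,1.9259)

-3.01 1.93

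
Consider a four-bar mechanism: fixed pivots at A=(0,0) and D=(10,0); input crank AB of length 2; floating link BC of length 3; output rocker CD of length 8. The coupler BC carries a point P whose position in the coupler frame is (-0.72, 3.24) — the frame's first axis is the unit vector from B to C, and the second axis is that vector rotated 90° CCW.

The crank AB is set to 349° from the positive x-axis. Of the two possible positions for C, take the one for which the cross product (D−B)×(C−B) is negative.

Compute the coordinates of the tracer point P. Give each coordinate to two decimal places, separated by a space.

A=(0,0), D=(10.00,0)
B = A + 2.00·(cos349°, sin349°) = (1.9633, -0.3816)
|BD| = 8.0458
circle(B,3.00) ∩ circle(D,8.00): a=0.6050, h=2.9384
  candidates: C₊=(2.4282,2.5821) cross=23.642; C₋=(2.7069,-3.2880) cross=-23.642
  mode - wants cross < 0 → take C=(2.7069,-3.2880) (cross=-23.642)
ex = (C−B)/|BC| = (0.2479,-0.9688); ey = (0.9688,0.2479)
P = B + -0.72·ex + 3.24·ey = (4.9237,1.1191)

4.92 1.12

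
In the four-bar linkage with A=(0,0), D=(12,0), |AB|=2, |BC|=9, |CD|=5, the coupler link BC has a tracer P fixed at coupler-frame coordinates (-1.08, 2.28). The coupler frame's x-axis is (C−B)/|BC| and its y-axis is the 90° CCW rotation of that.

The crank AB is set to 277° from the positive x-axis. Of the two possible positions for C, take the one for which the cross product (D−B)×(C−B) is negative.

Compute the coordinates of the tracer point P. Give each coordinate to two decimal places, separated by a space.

-0.30 0.48

A=(0,0), D=(12.00,0)
B = A + 2.00·(cos277°, sin277°) = (0.2437, -1.9851)
|BD| = 11.9227
circle(B,9.00) ∩ circle(D,5.00): a=8.3098, h=3.4565
  candidates: C₊=(7.8621,2.8067) cross=41.210; C₋=(9.0130,-4.0098) cross=-41.210
  mode - wants cross < 0 → take C=(9.0130,-4.0098) (cross=-41.210)
ex = (C−B)/|BC| = (0.9744,-0.2250); ey = (0.2250,0.9744)
P = B + -1.08·ex + 2.28·ey = (-0.2957,0.4794)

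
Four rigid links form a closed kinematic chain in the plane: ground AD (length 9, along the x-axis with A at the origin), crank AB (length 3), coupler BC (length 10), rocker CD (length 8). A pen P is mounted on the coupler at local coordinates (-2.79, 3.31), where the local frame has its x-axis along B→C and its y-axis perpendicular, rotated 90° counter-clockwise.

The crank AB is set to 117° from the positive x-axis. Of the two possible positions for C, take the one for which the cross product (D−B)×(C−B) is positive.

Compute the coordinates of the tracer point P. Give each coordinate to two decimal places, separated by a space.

A=(0,0), D=(9.00,0)
B = A + 3.00·(cos117°, sin117°) = (-1.3620, 2.6730)
|BD| = 10.7012
circle(B,10.00) ∩ circle(D,8.00): a=7.0327, h=7.1093
  candidates: C₊=(7.2236,7.8003) cross=76.078; C₋=(3.6719,-5.9676) cross=-76.078
  mode + wants cross > 0 → take C=(7.2236,7.8003) (cross=76.078)
ex = (C−B)/|BC| = (0.8586,0.5127); ey = (-0.5127,0.8586)
P = B + -2.79·ex + 3.31·ey = (-5.4545,4.0843)

-5.45 4.08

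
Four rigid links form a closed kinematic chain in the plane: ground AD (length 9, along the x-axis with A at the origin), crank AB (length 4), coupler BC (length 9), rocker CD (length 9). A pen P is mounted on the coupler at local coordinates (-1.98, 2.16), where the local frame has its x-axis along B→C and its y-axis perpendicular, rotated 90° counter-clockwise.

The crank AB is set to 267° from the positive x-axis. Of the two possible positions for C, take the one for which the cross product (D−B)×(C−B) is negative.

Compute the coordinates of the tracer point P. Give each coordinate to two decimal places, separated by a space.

-0.71 -1.11

A=(0,0), D=(9.00,0)
B = A + 4.00·(cos267°, sin267°) = (-0.2093, -3.9945)
|BD| = 10.0383
circle(B,9.00) ∩ circle(D,9.00): a=5.0192, h=7.4705
  candidates: C₊=(1.4226,4.8563) cross=74.991; C₋=(7.3680,-8.8508) cross=-74.991
  mode - wants cross < 0 → take C=(7.3680,-8.8508) (cross=-74.991)
ex = (C−B)/|BC| = (0.8419,-0.5396); ey = (0.5396,0.8419)
P = B + -1.98·ex + 2.16·ey = (-0.7109,-1.1076)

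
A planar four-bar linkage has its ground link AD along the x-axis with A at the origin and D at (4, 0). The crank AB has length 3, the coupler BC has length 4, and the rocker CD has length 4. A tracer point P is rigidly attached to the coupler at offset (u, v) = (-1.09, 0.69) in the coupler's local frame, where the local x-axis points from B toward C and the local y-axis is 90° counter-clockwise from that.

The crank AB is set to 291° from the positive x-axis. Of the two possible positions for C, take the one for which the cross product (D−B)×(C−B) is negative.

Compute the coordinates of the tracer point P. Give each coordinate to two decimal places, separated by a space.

A=(0,0), D=(4.00,0)
B = A + 3.00·(cos291°, sin291°) = (1.0751, -2.8007)
|BD| = 4.0496
circle(B,4.00) ∩ circle(D,4.00): a=2.0248, h=3.4497
  candidates: C₊=(0.1517,1.0912) cross=13.970; C₋=(4.9234,-3.8920) cross=-13.970
  mode - wants cross < 0 → take C=(4.9234,-3.8920) (cross=-13.970)
ex = (C−B)/|BC| = (0.9621,-0.2728); ey = (0.2728,0.9621)
P = B + -1.09·ex + 0.69·ey = (0.2147,-1.8396)

0.21 -1.84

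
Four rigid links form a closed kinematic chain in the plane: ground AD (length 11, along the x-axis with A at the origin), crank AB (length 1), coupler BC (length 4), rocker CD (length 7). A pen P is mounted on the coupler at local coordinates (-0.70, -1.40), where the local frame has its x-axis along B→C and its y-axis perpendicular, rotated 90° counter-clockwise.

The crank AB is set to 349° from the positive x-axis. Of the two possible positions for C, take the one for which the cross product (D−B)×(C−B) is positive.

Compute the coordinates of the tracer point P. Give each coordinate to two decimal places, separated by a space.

A=(0,0), D=(11.00,0)
B = A + 1.00·(cos349°, sin349°) = (0.9816, -0.1908)
|BD| = 10.0202
circle(B,4.00) ∩ circle(D,7.00): a=3.3634, h=2.1650
  candidates: C₊=(4.3032,2.0379) cross=21.694; C₋=(4.3857,-2.2914) cross=-21.694
  mode + wants cross > 0 → take C=(4.3032,2.0379) (cross=21.694)
ex = (C−B)/|BC| = (0.8304,0.5572); ey = (-0.5572,0.8304)
P = B + -0.70·ex + -1.40·ey = (1.1804,-1.7434)

1.18 -1.74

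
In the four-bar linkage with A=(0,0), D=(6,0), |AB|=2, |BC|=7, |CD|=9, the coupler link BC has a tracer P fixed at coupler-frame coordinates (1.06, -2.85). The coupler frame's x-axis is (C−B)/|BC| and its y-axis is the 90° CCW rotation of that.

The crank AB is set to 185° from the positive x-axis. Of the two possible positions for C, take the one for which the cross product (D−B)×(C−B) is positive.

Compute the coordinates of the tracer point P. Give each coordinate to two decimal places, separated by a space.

A=(0,0), D=(6.00,0)
B = A + 2.00·(cos185°, sin185°) = (-1.9924, -0.1743)
|BD| = 7.9943
circle(B,7.00) ∩ circle(D,9.00): a=1.9957, h=6.7095
  candidates: C₊=(-0.1434,6.5771) cross=53.638; C₋=(0.1491,-6.8387) cross=-53.638
  mode + wants cross > 0 → take C=(-0.1434,6.5771) (cross=53.638)
ex = (C−B)/|BC| = (0.2641,0.9645); ey = (-0.9645,0.2641)
P = B + 1.06·ex + -2.85·ey = (1.0364,0.0953)

1.04 0.10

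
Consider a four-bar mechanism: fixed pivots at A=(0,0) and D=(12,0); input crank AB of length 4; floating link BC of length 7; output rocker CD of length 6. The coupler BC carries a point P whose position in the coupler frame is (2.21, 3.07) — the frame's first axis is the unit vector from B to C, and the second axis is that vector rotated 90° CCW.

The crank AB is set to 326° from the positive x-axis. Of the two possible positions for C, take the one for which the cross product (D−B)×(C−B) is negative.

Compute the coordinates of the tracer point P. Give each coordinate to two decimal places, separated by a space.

6.69 -0.53

A=(0,0), D=(12.00,0)
B = A + 4.00·(cos326°, sin326°) = (3.3162, -2.2368)
|BD| = 8.9673
circle(B,7.00) ∩ circle(D,6.00): a=5.2085, h=4.6767
  candidates: C₊=(7.1935,3.5913) cross=41.937; C₋=(9.5266,-5.4665) cross=-41.937
  mode - wants cross < 0 → take C=(9.5266,-5.4665) (cross=-41.937)
ex = (C−B)/|BC| = (0.8872,-0.4614); ey = (0.4614,0.8872)
P = B + 2.21·ex + 3.07·ey = (6.6933,-0.5327)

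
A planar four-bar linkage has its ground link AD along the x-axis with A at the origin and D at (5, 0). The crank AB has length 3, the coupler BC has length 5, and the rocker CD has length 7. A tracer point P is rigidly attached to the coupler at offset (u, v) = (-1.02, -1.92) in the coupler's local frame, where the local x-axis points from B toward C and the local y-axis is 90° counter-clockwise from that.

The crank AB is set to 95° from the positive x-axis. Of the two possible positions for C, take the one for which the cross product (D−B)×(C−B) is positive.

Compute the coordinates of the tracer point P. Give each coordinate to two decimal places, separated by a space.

0.50 0.95

A=(0,0), D=(5.00,0)
B = A + 3.00·(cos95°, sin95°) = (-0.2615, 2.9886)
|BD| = 6.0510
circle(B,5.00) ∩ circle(D,7.00): a=1.0424, h=4.8901
  candidates: C₊=(3.0601,6.7258) cross=29.590; C₋=(-1.7703,-1.7783) cross=-29.590
  mode + wants cross > 0 → take C=(3.0601,6.7258) (cross=29.590)
ex = (C−B)/|BC| = (0.6643,0.7475); ey = (-0.7475,0.6643)
P = B + -1.02·ex + -1.92·ey = (0.4960,0.9507)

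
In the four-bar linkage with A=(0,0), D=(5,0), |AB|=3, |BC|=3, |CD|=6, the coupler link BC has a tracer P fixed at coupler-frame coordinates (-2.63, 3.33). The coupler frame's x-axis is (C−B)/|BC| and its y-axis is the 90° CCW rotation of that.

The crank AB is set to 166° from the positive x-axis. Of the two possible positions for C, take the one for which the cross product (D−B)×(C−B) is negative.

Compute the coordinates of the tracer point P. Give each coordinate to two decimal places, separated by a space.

-2.34 4.93

A=(0,0), D=(5.00,0)
B = A + 3.00·(cos166°, sin166°) = (-2.9109, 0.7258)
|BD| = 7.9441
circle(B,3.00) ∩ circle(D,6.00): a=2.2727, h=1.9583
  candidates: C₊=(-0.4688,2.4682) cross=15.557; C₋=(-0.8266,-1.4320) cross=-15.557
  mode - wants cross < 0 → take C=(-0.8266,-1.4320) (cross=-15.557)
ex = (C−B)/|BC| = (0.6948,-0.7192); ey = (0.7192,0.6948)
P = B + -2.63·ex + 3.33·ey = (-2.3430,4.9309)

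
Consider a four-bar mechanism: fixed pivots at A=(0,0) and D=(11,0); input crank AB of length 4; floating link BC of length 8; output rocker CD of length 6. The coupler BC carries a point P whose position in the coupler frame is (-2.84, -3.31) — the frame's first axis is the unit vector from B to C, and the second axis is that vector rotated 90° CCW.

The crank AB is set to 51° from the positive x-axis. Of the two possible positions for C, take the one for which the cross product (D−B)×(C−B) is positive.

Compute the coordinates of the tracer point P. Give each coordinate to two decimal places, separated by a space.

1.02 -0.99

A=(0,0), D=(11.00,0)
B = A + 4.00·(cos51°, sin51°) = (2.5173, 3.1086)
|BD| = 9.0344
circle(B,8.00) ∩ circle(D,6.00): a=6.0668, h=5.2148
  candidates: C₊=(10.0080,5.9174) cross=47.112; C₋=(6.4193,-3.8752) cross=-47.112
  mode + wants cross > 0 → take C=(10.0080,5.9174) (cross=47.112)
ex = (C−B)/|BC| = (0.9363,0.3511); ey = (-0.3511,0.9363)
P = B + -2.84·ex + -3.31·ey = (1.0202,-0.9878)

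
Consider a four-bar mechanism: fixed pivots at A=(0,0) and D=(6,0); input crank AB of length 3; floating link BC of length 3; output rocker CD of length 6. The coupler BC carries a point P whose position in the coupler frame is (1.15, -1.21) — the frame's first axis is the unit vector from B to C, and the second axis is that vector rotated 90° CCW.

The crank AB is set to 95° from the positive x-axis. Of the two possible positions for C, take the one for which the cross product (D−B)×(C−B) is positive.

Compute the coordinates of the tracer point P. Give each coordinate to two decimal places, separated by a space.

A=(0,0), D=(6.00,0)
B = A + 3.00·(cos95°, sin95°) = (-0.2615, 2.9886)
|BD| = 6.9381
circle(B,3.00) ∩ circle(D,6.00): a=1.5233, h=2.5845
  candidates: C₊=(2.2265,4.6649) cross=17.932; C₋=(-0.0000,-0.0000) cross=-17.932
  mode + wants cross > 0 → take C=(2.2265,4.6649) (cross=17.932)
ex = (C−B)/|BC| = (0.8293,0.5588); ey = (-0.5588,0.8293)
P = B + 1.15·ex + -1.21·ey = (1.3684,2.6277)

1.37 2.63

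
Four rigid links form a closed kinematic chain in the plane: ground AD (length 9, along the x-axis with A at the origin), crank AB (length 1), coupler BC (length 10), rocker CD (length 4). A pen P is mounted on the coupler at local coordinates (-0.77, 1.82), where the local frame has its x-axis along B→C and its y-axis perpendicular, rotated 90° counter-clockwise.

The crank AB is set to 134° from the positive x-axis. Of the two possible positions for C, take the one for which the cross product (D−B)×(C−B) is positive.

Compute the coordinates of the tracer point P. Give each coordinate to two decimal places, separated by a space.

-2.02 2.19

A=(0,0), D=(9.00,0)
B = A + 1.00·(cos134°, sin134°) = (-0.6947, 0.7193)
|BD| = 9.7213
circle(B,10.00) ∩ circle(D,4.00): a=9.1811, h=3.9633
  candidates: C₊=(8.7545,3.9925) cross=38.529; C₋=(8.1680,-3.9125) cross=-38.529
  mode + wants cross > 0 → take C=(8.7545,3.9925) (cross=38.529)
ex = (C−B)/|BC| = (0.9449,0.3273); ey = (-0.3273,0.9449)
P = B + -0.77·ex + 1.82·ey = (-2.0180,2.1871)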